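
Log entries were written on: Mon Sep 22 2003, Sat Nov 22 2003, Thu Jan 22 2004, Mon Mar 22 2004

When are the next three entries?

The day-of-month is always 22 (61, 61, 60 days between events).
So this recurs on the 22nd of every 2 months.
May 2004: Sat May 22 2004.
Next: July 2004 → Thu Jul 22 2004.
September 2004: Wed Sep 22 2004.

Sat May 22 2004, Thu Jul 22 2004, Wed Sep 22 2004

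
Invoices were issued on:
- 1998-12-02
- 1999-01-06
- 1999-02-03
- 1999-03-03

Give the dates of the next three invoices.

1999-04-07, 1999-05-05, 1999-06-02

All dates are Wednesdays, 35, 28, 28 days apart.
Specifically, the 1st Wednesday of each month.
April 1999 — 1st Wednesday is 1999-04-07.
1st Wednesday of May 1999: 1999-05-05.
June 1999 — 1st Wednesday is 1999-06-02.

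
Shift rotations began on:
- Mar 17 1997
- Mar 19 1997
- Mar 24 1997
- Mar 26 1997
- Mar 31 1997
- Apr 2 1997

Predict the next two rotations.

The gap pattern 2, 5, 2, 5, 2 repeats every 2 events.
These are the Mondays and Wednesdays of each week.
Next Monday: Apr 7 1997.
The following Wednesday is Apr 9 1997.

Apr 7 1997, Apr 9 1997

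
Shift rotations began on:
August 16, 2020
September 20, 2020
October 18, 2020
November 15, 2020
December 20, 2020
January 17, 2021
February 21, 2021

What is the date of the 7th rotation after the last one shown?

These are Sundays at 28- or 35-day spacing (35, 28, 28, 35, 28, 35).
The pattern: 3rd Sunday of the month.
3rd Sunday of March 2021: March 21, 2021.
April 2021 — 3rd Sunday is April 18, 2021.
May 2021 — 3rd Sunday is May 16, 2021.
3rd Sunday of June 2021: June 20, 2021.
3rd Sunday of July 2021: July 18, 2021.
August 2021 — 3rd Sunday is August 15, 2021.
3rd Sunday of September 2021: September 19, 2021.

September 19, 2021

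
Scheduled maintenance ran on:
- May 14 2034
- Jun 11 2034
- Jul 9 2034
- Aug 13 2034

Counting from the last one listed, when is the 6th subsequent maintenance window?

Gaps: 28, 28, 35 days — a mix of 28 and 35. Every date is a Sunday.
Each is the 2nd Sunday of its month.
2nd Sunday of September 2034: Sep 10 2034.
October 2034 — 2nd Sunday is Oct 8 2034.
2nd Sunday of November 2034: Nov 12 2034.
December 2034 — 2nd Sunday is Dec 10 2034.
January 2035 — 2nd Sunday is Jan 14 2035.
2nd Sunday of February 2035: Feb 11 2035.

Feb 11 2035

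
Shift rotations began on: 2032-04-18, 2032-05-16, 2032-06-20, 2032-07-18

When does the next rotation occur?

These are Sundays at 28- or 35-day spacing (28, 35, 28).
The pattern: 3rd Sunday of the month.
August 2032 — 3rd Sunday is 2032-08-15.

2032-08-15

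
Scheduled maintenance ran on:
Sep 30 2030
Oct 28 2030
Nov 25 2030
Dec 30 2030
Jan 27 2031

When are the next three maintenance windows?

Feb 24 2031, Mar 31 2031, Apr 28 2031

These are Mondays with 28, 28, 35, 28-day gaps.
Each is the final Monday of its month — Sep 30 2030 is past the 28th, so '4th Monday' doesn't fit.
Last Monday of February 2031: Feb 24 2031.
Last Monday of March 2031: Mar 31 2031.
April 2031 ends with Monday Apr 28 2031.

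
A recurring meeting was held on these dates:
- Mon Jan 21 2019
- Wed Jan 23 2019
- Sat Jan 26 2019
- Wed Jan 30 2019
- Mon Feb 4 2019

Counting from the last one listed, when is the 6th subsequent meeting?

Wed Mar 27 2019

The spacing grows by 1 each time: 2, 3, 4, 5 days.
Next gap: 6 days. Mon Feb 4 2019 + 6 days = Sun Feb 10 2019.
Next gap: 7 days. Sun Feb 10 2019 + 7 days = Sun Feb 17 2019.
Next gap: 8 days. Sun Feb 17 2019 + 8 days = Mon Feb 25 2019.
Next gap: 9 days. Mon Feb 25 2019 + 9 days = Wed Mar 6 2019.
Next gap: 10 days. Wed Mar 6 2019 + 10 days = Sat Mar 16 2019.
Next gap: 11 days. Sat Mar 16 2019 + 11 days = Wed Mar 27 2019.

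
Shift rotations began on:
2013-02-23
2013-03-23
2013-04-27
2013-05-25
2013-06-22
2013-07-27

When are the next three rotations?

2013-08-24, 2013-09-28, 2013-10-26

Gaps: 28, 35, 28, 28, 35 days — a mix of 28 and 35. Every date is a Saturday.
Each is the 4th Saturday of its month.
4th Saturday of August 2013: 2013-08-24.
4th Saturday of September 2013: 2013-09-28.
October 2013 — 4th Saturday is 2013-10-26.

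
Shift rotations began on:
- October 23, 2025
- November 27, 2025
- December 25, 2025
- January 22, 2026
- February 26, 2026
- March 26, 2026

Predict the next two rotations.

April 23, 2026; May 28, 2026

Gaps: 35, 28, 28, 35, 28 days — a mix of 28 and 35. Every date is a Thursday.
Each is the 4th Thursday of its month.
April 2026 — 4th Thursday is April 23, 2026.
4th Thursday of May 2026: May 28, 2026.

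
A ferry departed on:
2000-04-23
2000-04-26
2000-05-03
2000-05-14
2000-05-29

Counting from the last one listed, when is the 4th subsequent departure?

Intervals are 3, 7, 11, 15 days — an arithmetic progression with common difference 4.
Next gap: 19 days. 2000-05-29 + 19 days = 2000-06-17.
Next gap: 23 days. 2000-06-17 + 23 days = 2000-07-10.
Next gap: 27 days. 2000-07-10 + 27 days = 2000-08-06.
Next gap: 31 days. 2000-08-06 + 31 days = 2000-09-06.

2000-09-06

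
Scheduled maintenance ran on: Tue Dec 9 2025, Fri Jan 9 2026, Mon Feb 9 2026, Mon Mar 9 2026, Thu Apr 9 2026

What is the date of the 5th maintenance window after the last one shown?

Wed Sep 9 2026

Each date is the 9th; the gaps (31, 31, 28, 31) track the month lengths.
The rule is the 9th of each month.
May 2026: Sat May 9 2026.
Next: June 2026 → Tue Jun 9 2026.
July 2026: Thu Jul 9 2026.
Next: August 2026 → Sun Aug 9 2026.
September 2026: Wed Sep 9 2026.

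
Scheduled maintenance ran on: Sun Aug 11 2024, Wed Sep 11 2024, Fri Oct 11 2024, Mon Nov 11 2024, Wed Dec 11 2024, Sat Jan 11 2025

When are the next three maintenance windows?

Each date is the 11th; the gaps (31, 30, 31, 30, 31) track the month lengths.
The rule is the 11th of each month.
Next: February 2025 → Tue Feb 11 2025.
Next: March 2025 → Tue Mar 11 2025.
April 2025: Fri Apr 11 2025.

Tue Feb 11 2025, Tue Mar 11 2025, Fri Apr 11 2025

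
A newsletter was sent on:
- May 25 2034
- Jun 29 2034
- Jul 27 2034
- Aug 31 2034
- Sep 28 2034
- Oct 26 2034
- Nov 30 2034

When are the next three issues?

Dec 28 2034, Jan 25 2035, Feb 22 2035

Every date is a Thursday; gaps 35, 28, 35, 28, 28, 35 days.
Each is the last Thursday of its month (at least one falls on the 29th or later, ruling out '4th Thursday').
Last Thursday of December 2034: Dec 28 2034.
January 2035 ends with Thursday Jan 25 2035.
Last Thursday of February 2035: Feb 22 2035.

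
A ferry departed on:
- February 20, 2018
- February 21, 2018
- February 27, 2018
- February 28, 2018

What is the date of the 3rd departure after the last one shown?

The gap pattern 1, 6, 1 repeats every 2 events.
These are the Tuesdays and Wednesdays of each week.
The following Tuesday is March 6, 2018.
The following Wednesday is March 7, 2018.
The following Tuesday is March 13, 2018.

March 13, 2018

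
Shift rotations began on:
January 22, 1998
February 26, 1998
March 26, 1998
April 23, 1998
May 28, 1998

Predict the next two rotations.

These are Thursdays at 28- or 35-day spacing (35, 28, 28, 35).
The pattern: 4th Thursday of the month.
June 1998 — 4th Thursday is June 25, 1998.
July 1998 — 4th Thursday is July 23, 1998.

June 25, 1998; July 23, 1998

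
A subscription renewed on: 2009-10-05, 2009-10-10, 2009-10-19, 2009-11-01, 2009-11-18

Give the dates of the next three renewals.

2009-12-09, 2010-01-03, 2010-02-01

Gaps: 5, 9, 13, 17 days — each gap is 4 larger than the previous one.
Next gap: 21 days. 2009-11-18 + 21 days = 2009-12-09.
Next gap: 25 days. 2009-12-09 + 25 days = 2010-01-03.
Next gap: 29 days. 2010-01-03 + 29 days = 2010-02-01.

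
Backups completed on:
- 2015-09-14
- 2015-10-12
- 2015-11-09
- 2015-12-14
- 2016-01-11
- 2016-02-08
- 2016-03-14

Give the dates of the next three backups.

2016-04-11, 2016-05-09, 2016-06-13

Gaps: 28, 28, 35, 28, 28, 35 days — a mix of 28 and 35. Every date is a Monday.
Each is the 2nd Monday of its month.
April 2016 — 2nd Monday is 2016-04-11.
2nd Monday of May 2016: 2016-05-09.
2nd Monday of June 2016: 2016-06-13.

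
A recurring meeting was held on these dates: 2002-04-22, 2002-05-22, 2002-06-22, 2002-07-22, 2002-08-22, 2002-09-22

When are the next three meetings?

2002-10-22, 2002-11-22, 2002-12-22

Each date is the 22nd; the gaps (30, 31, 30, 31, 31) track the month lengths.
The rule is the 22nd of each month.
October 2002: 2002-10-22.
November 2002: 2002-11-22.
Next: December 2002 → 2002-12-22.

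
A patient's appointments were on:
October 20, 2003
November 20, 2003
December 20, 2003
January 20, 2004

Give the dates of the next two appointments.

The day-of-month is always 20 (31, 30, 31 days between events).
So this recurs on the 20th of each month.
February 2004: February 20, 2004.
March 2004: March 20, 2004.

February 20, 2004; March 20, 2004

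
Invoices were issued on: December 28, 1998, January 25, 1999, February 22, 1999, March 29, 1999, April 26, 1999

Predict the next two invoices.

These are Mondays with 28, 28, 35, 28-day gaps.
Each is the final Monday of its month — March 29, 1999 is past the 28th, so '4th Monday' doesn't fit.
Last Monday of May 1999: May 31, 1999.
Last Monday of June 1999: June 28, 1999.

May 31, 1999; June 28, 1999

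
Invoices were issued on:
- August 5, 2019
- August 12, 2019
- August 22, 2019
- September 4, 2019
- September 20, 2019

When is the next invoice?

October 9, 2019

Gaps: 7, 10, 13, 16 days — each gap is 3 larger than the previous one.
Next gap: 19 days. September 20, 2019 + 19 days = October 9, 2019.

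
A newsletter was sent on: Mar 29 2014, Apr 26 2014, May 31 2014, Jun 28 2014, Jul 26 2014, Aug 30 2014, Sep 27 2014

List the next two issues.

Oct 25 2014, Nov 29 2014

All Saturdays; the gaps (28, 35, 28, 28, 35, 28) vary with month length.
This is the last Saturday of each month.
October 2014 ends with Saturday Oct 25 2014.
Last Saturday of November 2014: Nov 29 2014.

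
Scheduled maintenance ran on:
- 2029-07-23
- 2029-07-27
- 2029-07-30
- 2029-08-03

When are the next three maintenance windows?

2029-08-06, 2029-08-10, 2029-08-13

The gap pattern 4, 3, 4 repeats every 2 events.
These are the Mondays and Fridays of each week.
The following Monday is 2029-08-06.
The following Friday is 2029-08-10.
The following Monday is 2029-08-13.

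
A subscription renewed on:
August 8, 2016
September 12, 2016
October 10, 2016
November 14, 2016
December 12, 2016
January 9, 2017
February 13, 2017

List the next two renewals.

March 13, 2017; April 10, 2017

Gaps: 35, 28, 35, 28, 28, 35 days — a mix of 28 and 35. Every date is a Monday.
Each is the 2nd Monday of its month.
March 2017 — 2nd Monday is March 13, 2017.
2nd Monday of April 2017: April 10, 2017.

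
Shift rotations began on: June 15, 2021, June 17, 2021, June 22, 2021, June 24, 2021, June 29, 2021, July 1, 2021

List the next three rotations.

July 6, 2021; July 8, 2021; July 13, 2021

The gap pattern 2, 5, 2, 5, 2 repeats every 2 events.
These are the Tuesdays and Thursdays of each week.
Next Tuesday: July 6, 2021.
The following Thursday is July 8, 2021.
Next Tuesday: July 13, 2021.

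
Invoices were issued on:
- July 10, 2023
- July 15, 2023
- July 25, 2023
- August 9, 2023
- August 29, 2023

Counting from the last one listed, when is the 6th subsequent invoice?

April 10, 2024

Intervals are 5, 10, 15, 20 days — an arithmetic progression with common difference 5.
Next gap: 25 days. August 29, 2023 + 25 days = September 23, 2023.
Next gap: 30 days. September 23, 2023 + 30 days = October 23, 2023.
Next gap: 35 days. October 23, 2023 + 35 days = November 27, 2023.
Next gap: 40 days. November 27, 2023 + 40 days = January 6, 2024.
Next gap: 45 days. January 6, 2024 + 45 days = February 20, 2024.
Next gap: 50 days. February 20, 2024 + 50 days = April 10, 2024.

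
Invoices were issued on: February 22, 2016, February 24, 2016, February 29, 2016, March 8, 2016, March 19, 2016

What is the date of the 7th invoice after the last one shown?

The spacing grows by 3 each time: 2, 5, 8, 11 days.
Next gap: 14 days. March 19, 2016 + 14 days = April 2, 2016.
Next gap: 17 days. April 2, 2016 + 17 days = April 19, 2016.
Next gap: 20 days. April 19, 2016 + 20 days = May 9, 2016.
Next gap: 23 days. May 9, 2016 + 23 days = June 1, 2016.
Next gap: 26 days. June 1, 2016 + 26 days = June 27, 2016.
Next gap: 29 days. June 27, 2016 + 29 days = July 26, 2016.
Next gap: 32 days. July 26, 2016 + 32 days = August 27, 2016.

August 27, 2016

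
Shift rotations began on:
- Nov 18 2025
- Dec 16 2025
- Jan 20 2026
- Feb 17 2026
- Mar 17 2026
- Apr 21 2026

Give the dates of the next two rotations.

May 19 2026, Jun 16 2026

All dates are Tuesdays, 28, 35, 28, 28, 35 days apart.
Specifically, the 3rd Tuesday of each month.
May 2026 — 3rd Tuesday is May 19 2026.
3rd Tuesday of June 2026: Jun 16 2026.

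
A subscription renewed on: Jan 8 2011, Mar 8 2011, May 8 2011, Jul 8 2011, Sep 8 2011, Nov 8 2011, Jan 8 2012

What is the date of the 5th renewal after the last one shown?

Nov 8 2012

Gaps: 59, 61, 61, 62, 61, 61 days — not constant. Every event is on the 8th of the month.
Pattern: the 8th of every 2 months.
March 2012: Mar 8 2012.
May 2012: May 8 2012.
July 2012: Jul 8 2012.
September 2012: Sep 8 2012.
November 2012: Nov 8 2012.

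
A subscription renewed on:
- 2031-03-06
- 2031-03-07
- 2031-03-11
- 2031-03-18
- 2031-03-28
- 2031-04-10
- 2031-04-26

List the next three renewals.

Gaps: 1, 4, 7, 10, 13, 16 days — each gap is 3 larger than the previous one.
Next gap: 19 days. 2031-04-26 + 19 days = 2031-05-15.
Next gap: 22 days. 2031-05-15 + 22 days = 2031-06-06.
Next gap: 25 days. 2031-06-06 + 25 days = 2031-07-01.

2031-05-15, 2031-06-06, 2031-07-01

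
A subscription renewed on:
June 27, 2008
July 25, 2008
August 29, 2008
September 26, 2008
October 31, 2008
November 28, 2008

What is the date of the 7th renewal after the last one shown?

June 26, 2009

All Fridays; the gaps (28, 35, 28, 35, 28) vary with month length.
This is the last Friday of each month.
Last Friday of December 2008: December 26, 2008.
January 2009 ends with Friday January 30, 2009.
February 2009 ends with Friday February 27, 2009.
March 2009 ends with Friday March 27, 2009.
Last Friday of April 2009: April 24, 2009.
Last Friday of May 2009: May 29, 2009.
June 2009 ends with Friday June 26, 2009.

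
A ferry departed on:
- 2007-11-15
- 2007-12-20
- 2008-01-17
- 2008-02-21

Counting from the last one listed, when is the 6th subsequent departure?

These are Thursdays at 28- or 35-day spacing (35, 28, 35).
The pattern: 3rd Thursday of the month.
March 2008 — 3rd Thursday is 2008-03-20.
April 2008 — 3rd Thursday is 2008-04-17.
3rd Thursday of May 2008: 2008-05-15.
June 2008 — 3rd Thursday is 2008-06-19.
July 2008 — 3rd Thursday is 2008-07-17.
August 2008 — 3rd Thursday is 2008-08-21.

2008-08-21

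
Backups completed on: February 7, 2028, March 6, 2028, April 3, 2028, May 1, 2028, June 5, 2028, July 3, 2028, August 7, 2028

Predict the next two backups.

These are Mondays at 28- or 35-day spacing (28, 28, 28, 35, 28, 35).
The pattern: 1st Monday of the month.
1st Monday of September 2028: September 4, 2028.
1st Monday of October 2028: October 2, 2028.

September 4, 2028; October 2, 2028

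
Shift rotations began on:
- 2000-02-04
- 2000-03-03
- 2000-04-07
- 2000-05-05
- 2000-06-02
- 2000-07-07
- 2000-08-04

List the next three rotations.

2000-09-01, 2000-10-06, 2000-11-03

These are Fridays at 28- or 35-day spacing (28, 35, 28, 28, 35, 28).
The pattern: 1st Friday of the month.
September 2000 — 1st Friday is 2000-09-01.
1st Friday of October 2000: 2000-10-06.
November 2000 — 1st Friday is 2000-11-03.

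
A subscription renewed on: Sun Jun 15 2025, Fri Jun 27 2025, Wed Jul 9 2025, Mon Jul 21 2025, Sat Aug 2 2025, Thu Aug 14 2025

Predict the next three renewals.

Gaps between consecutive events: 12, 12, 12, 12, 12 days — a constant 12-day interval.
Thu Aug 14 2025 + 12 days = Tue Aug 26 2025.
Tue Aug 26 2025 + 12 days = Sun Sep 7 2025.
Sun Sep 7 2025 + 12 days = Fri Sep 19 2025.

Tue Aug 26 2025, Sun Sep 7 2025, Fri Sep 19 2025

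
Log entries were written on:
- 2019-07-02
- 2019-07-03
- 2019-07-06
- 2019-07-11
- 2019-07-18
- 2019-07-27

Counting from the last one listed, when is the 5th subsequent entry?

The spacing grows by 2 each time: 1, 3, 5, 7, 9 days.
Next gap: 11 days. 2019-07-27 + 11 days = 2019-08-07.
Next gap: 13 days. 2019-08-07 + 13 days = 2019-08-20.
Next gap: 15 days. 2019-08-20 + 15 days = 2019-09-04.
Next gap: 17 days. 2019-09-04 + 17 days = 2019-09-21.
Next gap: 19 days. 2019-09-21 + 19 days = 2019-10-10.

2019-10-10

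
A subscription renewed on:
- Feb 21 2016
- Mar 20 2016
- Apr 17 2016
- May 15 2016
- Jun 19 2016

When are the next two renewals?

These are Sundays at 28- or 35-day spacing (28, 28, 28, 35).
The pattern: 3rd Sunday of the month.
3rd Sunday of July 2016: Jul 17 2016.
3rd Sunday of August 2016: Aug 21 2016.

Jul 17 2016, Aug 21 2016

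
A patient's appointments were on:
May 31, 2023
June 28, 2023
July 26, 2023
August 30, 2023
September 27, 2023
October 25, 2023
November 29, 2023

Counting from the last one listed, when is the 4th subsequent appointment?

Every date is a Wednesday; gaps 28, 28, 35, 28, 28, 35 days.
Each is the last Wednesday of its month (at least one falls on the 29th or later, ruling out '4th Wednesday').
Last Wednesday of December 2023: December 27, 2023.
Last Wednesday of January 2024: January 31, 2024.
February 2024 ends with Wednesday February 28, 2024.
Last Wednesday of March 2024: March 27, 2024.

March 27, 2024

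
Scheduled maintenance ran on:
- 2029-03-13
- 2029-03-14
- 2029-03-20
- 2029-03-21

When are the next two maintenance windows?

Every event lands on a Tuesday or Wednesday (gaps cycle 1, 6, 1).
So the schedule is: every Tuesday and Wednesday.
Next Tuesday: 2029-03-27.
The following Wednesday is 2029-03-28.

2029-03-27, 2029-03-28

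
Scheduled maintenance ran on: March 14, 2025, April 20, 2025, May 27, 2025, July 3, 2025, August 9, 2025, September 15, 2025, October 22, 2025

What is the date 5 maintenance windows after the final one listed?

The spacing is 37, 37, 37, 37, 37, 37 days — always 37 days.
October 22, 2025 + 37 days = November 28, 2025.
November 28, 2025 + 37 days = January 4, 2026.
January 4, 2026 + 37 days = February 10, 2026.
February 10, 2026 + 37 days = March 19, 2026.
March 19, 2026 + 37 days = April 25, 2026.

April 25, 2026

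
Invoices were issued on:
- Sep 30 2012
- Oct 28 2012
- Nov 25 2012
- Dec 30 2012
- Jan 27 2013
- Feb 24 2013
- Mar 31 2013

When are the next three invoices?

Apr 28 2013, May 26 2013, Jun 30 2013

Every date is a Sunday; gaps 28, 28, 35, 28, 28, 35 days.
Each is the last Sunday of its month (at least one falls on the 29th or later, ruling out '4th Sunday').
Last Sunday of April 2013: Apr 28 2013.
May 2013 ends with Sunday May 26 2013.
Last Sunday of June 2013: Jun 30 2013.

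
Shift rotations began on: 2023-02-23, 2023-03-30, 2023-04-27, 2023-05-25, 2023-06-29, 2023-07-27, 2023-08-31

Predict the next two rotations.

2023-09-28, 2023-10-26

Every date is a Thursday; gaps 35, 28, 28, 35, 28, 35 days.
Each is the last Thursday of its month (at least one falls on the 29th or later, ruling out '4th Thursday').
Last Thursday of September 2023: 2023-09-28.
Last Thursday of October 2023: 2023-10-26.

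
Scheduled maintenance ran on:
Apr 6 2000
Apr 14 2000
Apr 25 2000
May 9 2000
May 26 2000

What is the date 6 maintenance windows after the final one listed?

Gaps: 8, 11, 14, 17 days — each gap is 3 larger than the previous one.
Next gap: 20 days. May 26 2000 + 20 days = Jun 15 2000.
Next gap: 23 days. Jun 15 2000 + 23 days = Jul 8 2000.
Next gap: 26 days. Jul 8 2000 + 26 days = Aug 3 2000.
Next gap: 29 days. Aug 3 2000 + 29 days = Sep 1 2000.
Next gap: 32 days. Sep 1 2000 + 32 days = Oct 3 2000.
Next gap: 35 days. Oct 3 2000 + 35 days = Nov 7 2000.

Nov 7 2000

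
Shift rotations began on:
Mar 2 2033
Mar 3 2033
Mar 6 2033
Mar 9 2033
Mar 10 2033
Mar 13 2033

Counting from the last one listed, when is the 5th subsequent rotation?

Mar 24 2033

Every event lands on a Wednesday or Thursday or Sunday (gaps cycle 1, 3, 3, 1, 3).
So the schedule is: every Wednesday, Thursday and Sunday.
The following Wednesday is Mar 16 2033.
Next Thursday: Mar 17 2033.
The following Sunday is Mar 20 2033.
The following Wednesday is Mar 23 2033.
The following Thursday is Mar 24 2033.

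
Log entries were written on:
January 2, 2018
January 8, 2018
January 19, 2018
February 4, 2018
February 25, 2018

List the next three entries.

March 23, 2018; April 23, 2018; May 29, 2018

Intervals are 6, 11, 16, 21 days — an arithmetic progression with common difference 5.
Next gap: 26 days. February 25, 2018 + 26 days = March 23, 2018.
Next gap: 31 days. March 23, 2018 + 31 days = April 23, 2018.
Next gap: 36 days. April 23, 2018 + 36 days = May 29, 2018.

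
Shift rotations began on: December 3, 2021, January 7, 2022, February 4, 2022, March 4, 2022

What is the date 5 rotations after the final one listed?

Gaps: 35, 28, 28 days — a mix of 28 and 35. Every date is a Friday.
Each is the 1st Friday of its month.
April 2022 — 1st Friday is April 1, 2022.
May 2022 — 1st Friday is May 6, 2022.
June 2022 — 1st Friday is June 3, 2022.
1st Friday of July 2022: July 1, 2022.
August 2022 — 1st Friday is August 5, 2022.

August 5, 2022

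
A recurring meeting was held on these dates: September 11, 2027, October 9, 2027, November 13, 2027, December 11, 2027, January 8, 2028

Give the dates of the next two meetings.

February 12, 2028; March 11, 2028

These are Saturdays at 28- or 35-day spacing (28, 35, 28, 28).
The pattern: 2nd Saturday of the month.
2nd Saturday of February 2028: February 12, 2028.
2nd Saturday of March 2028: March 11, 2028.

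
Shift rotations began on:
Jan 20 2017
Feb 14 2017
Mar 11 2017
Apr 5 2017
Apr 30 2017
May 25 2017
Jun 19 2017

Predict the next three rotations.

Jul 14 2017, Aug 8 2017, Sep 2 2017

Every event comes 25 days after the last (25, 25, 25, 25, 25, 25).
Jun 19 2017 + 25 days = Jul 14 2017.
Jul 14 2017 + 25 days = Aug 8 2017.
Aug 8 2017 + 25 days = Sep 2 2017.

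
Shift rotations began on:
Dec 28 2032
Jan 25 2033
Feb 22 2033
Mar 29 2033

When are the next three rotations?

Apr 26 2033, May 31 2033, Jun 28 2033

Every date is a Tuesday; gaps 28, 28, 35 days.
Each is the last Tuesday of its month (at least one falls on the 29th or later, ruling out '4th Tuesday').
April 2033 ends with Tuesday Apr 26 2033.
May 2033 ends with Tuesday May 31 2033.
June 2033 ends with Tuesday Jun 28 2033.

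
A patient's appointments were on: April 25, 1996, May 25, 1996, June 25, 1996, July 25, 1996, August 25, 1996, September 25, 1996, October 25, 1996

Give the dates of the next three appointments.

November 25, 1996; December 25, 1996; January 25, 1997

Each date is the 25th; the gaps (30, 31, 30, 31, 31, 30) track the month lengths.
The rule is the 25th of each month.
Next: November 1996 → November 25, 1996.
Next: December 1996 → December 25, 1996.
January 1997: January 25, 1997.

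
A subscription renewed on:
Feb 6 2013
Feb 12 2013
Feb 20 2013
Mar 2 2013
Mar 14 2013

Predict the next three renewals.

Mar 28 2013, Apr 13 2013, May 1 2013

Gaps: 6, 8, 10, 12 days — each gap is 2 larger than the previous one.
Next gap: 14 days. Mar 14 2013 + 14 days = Mar 28 2013.
Next gap: 16 days. Mar 28 2013 + 16 days = Apr 13 2013.
Next gap: 18 days. Apr 13 2013 + 18 days = May 1 2013.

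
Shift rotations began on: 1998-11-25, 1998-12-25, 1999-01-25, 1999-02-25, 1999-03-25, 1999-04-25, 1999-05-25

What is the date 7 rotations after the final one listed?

The day-of-month is always 25 (30, 31, 31, 28, 31, 30 days between events).
So this recurs on the 25th of each month.
Next: June 1999 → 1999-06-25.
Next: July 1999 → 1999-07-25.
August 1999: 1999-08-25.
September 1999: 1999-09-25.
Next: October 1999 → 1999-10-25.
Next: November 1999 → 1999-11-25.
December 1999: 1999-12-25.

1999-12-25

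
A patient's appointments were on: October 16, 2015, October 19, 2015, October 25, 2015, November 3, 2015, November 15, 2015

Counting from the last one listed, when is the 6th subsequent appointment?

The spacing grows by 3 each time: 3, 6, 9, 12 days.
Next gap: 15 days. November 15, 2015 + 15 days = November 30, 2015.
Next gap: 18 days. November 30, 2015 + 18 days = December 18, 2015.
Next gap: 21 days. December 18, 2015 + 21 days = January 8, 2016.
Next gap: 24 days. January 8, 2016 + 24 days = February 1, 2016.
Next gap: 27 days. February 1, 2016 + 27 days = February 28, 2016.
Next gap: 30 days. February 28, 2016 + 30 days = March 29, 2016.

March 29, 2016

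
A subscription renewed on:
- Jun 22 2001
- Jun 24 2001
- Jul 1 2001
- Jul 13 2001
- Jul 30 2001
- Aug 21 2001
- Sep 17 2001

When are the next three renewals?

Oct 19 2001, Nov 25 2001, Jan 6 2002

Intervals are 2, 7, 12, 17, 22, 27 days — an arithmetic progression with common difference 5.
Next gap: 32 days. Sep 17 2001 + 32 days = Oct 19 2001.
Next gap: 37 days. Oct 19 2001 + 37 days = Nov 25 2001.
Next gap: 42 days. Nov 25 2001 + 42 days = Jan 6 2002.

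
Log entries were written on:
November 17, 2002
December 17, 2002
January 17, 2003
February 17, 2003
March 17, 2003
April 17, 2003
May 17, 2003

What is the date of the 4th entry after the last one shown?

September 17, 2003

The day-of-month is always 17 (30, 31, 31, 28, 31, 30 days between events).
So this recurs on the 17th of each month.
Next: June 2003 → June 17, 2003.
Next: July 2003 → July 17, 2003.
Next: August 2003 → August 17, 2003.
September 2003: September 17, 2003.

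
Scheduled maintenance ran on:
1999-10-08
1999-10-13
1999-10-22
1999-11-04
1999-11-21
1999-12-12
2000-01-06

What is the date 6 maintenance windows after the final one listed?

The spacing grows by 4 each time: 5, 9, 13, 17, 21, 25 days.
Next gap: 29 days. 2000-01-06 + 29 days = 2000-02-04.
Next gap: 33 days. 2000-02-04 + 33 days = 2000-03-08.
Next gap: 37 days. 2000-03-08 + 37 days = 2000-04-14.
Next gap: 41 days. 2000-04-14 + 41 days = 2000-05-25.
Next gap: 45 days. 2000-05-25 + 45 days = 2000-07-09.
Next gap: 49 days. 2000-07-09 + 49 days = 2000-08-27.

2000-08-27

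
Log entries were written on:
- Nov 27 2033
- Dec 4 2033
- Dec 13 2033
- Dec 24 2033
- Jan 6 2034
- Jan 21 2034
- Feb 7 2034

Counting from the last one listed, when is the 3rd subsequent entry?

Apr 11 2034

Gaps: 7, 9, 11, 13, 15, 17 days — each gap is 2 larger than the previous one.
Next gap: 19 days. Feb 7 2034 + 19 days = Feb 26 2034.
Next gap: 21 days. Feb 26 2034 + 21 days = Mar 19 2034.
Next gap: 23 days. Mar 19 2034 + 23 days = Apr 11 2034.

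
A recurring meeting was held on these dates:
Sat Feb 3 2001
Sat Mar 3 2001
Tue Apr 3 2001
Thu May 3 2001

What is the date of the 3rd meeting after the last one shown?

The day-of-month is always 3 (28, 31, 30 days between events).
So this recurs on the 3rd of each month.
June 2001: Sun Jun 3 2001.
Next: July 2001 → Tue Jul 3 2001.
Next: August 2001 → Fri Aug 3 2001.

Fri Aug 3 2001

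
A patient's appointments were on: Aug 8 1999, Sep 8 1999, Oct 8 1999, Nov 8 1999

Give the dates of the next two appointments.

Dec 8 1999, Jan 8 2000

Gaps: 31, 30, 31 days — not constant. Every event is on the 8th of the month.
Pattern: the 8th of each month.
December 1999: Dec 8 1999.
January 2000: Jan 8 2000.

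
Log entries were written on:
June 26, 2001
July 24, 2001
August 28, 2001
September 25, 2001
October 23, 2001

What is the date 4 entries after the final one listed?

February 26, 2002

These are Tuesdays at 28- or 35-day spacing (28, 35, 28, 28).
The pattern: 4th Tuesday of the month.
November 2001 — 4th Tuesday is November 27, 2001.
December 2001 — 4th Tuesday is December 25, 2001.
January 2002 — 4th Tuesday is January 22, 2002.
4th Tuesday of February 2002: February 26, 2002.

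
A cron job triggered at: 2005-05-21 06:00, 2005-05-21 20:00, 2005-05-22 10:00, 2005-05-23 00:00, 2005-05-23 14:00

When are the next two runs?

2005-05-24 04:00, 2005-05-24 18:00

The interval is a steady 14 hours (14, 14, 14, 14).
2005-05-23 14:00 + 14 h = 2005-05-24 04:00.
2005-05-24 04:00 + 14 h = 2005-05-24 18:00.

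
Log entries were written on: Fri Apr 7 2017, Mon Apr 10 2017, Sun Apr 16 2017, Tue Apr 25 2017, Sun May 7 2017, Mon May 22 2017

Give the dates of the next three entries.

Gaps: 3, 6, 9, 12, 15 days — each gap is 3 larger than the previous one.
Next gap: 18 days. Mon May 22 2017 + 18 days = Fri Jun 9 2017.
Next gap: 21 days. Fri Jun 9 2017 + 21 days = Fri Jun 30 2017.
Next gap: 24 days. Fri Jun 30 2017 + 24 days = Mon Jul 24 2017.

Fri Jun 9 2017, Fri Jun 30 2017, Mon Jul 24 2017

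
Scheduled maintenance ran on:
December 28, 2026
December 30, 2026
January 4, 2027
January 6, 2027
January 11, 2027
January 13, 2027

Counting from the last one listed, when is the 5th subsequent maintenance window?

February 1, 2027

The gap pattern 2, 5, 2, 5, 2 repeats every 2 events.
These are the Mondays and Wednesdays of each week.
Next Monday: January 18, 2027.
Next Wednesday: January 20, 2027.
The following Monday is January 25, 2027.
Next Wednesday: January 27, 2027.
The following Monday is February 1, 2027.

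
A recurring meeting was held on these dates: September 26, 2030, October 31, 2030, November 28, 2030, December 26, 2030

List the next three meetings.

Every date is a Thursday; gaps 35, 28, 28 days.
Each is the last Thursday of its month (at least one falls on the 29th or later, ruling out '4th Thursday').
Last Thursday of January 2031: January 30, 2031.
Last Thursday of February 2031: February 27, 2031.
Last Thursday of March 2031: March 27, 2031.

January 30, 2031; February 27, 2031; March 27, 2031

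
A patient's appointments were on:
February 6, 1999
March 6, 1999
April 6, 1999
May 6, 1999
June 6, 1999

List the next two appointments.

Each date is the 6th; the gaps (28, 31, 30, 31) track the month lengths.
The rule is the 6th of each month.
Next: July 1999 → July 6, 1999.
Next: August 1999 → August 6, 1999.

July 6, 1999; August 6, 1999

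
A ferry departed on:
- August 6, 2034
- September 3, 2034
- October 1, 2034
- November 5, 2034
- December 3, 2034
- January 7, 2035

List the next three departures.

These are Sundays at 28- or 35-day spacing (28, 28, 35, 28, 35).
The pattern: 1st Sunday of the month.
1st Sunday of February 2035: February 4, 2035.
1st Sunday of March 2035: March 4, 2035.
April 2035 — 1st Sunday is April 1, 2035.

February 4, 2035; March 4, 2035; April 1, 2035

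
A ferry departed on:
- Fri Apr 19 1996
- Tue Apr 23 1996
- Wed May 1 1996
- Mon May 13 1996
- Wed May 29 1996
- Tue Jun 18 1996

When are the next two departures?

Fri Jul 12 1996, Fri Aug 9 1996

Intervals are 4, 8, 12, 16, 20 days — an arithmetic progression with common difference 4.
Next gap: 24 days. Tue Jun 18 1996 + 24 days = Fri Jul 12 1996.
Next gap: 28 days. Fri Jul 12 1996 + 28 days = Fri Aug 9 1996.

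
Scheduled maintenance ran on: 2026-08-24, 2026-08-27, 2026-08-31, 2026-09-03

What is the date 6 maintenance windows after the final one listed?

2026-09-24

The gap pattern 3, 4, 3 repeats every 2 events.
These are the Mondays and Thursdays of each week.
The following Monday is 2026-09-07.
Next Thursday: 2026-09-10.
The following Monday is 2026-09-14.
Next Thursday: 2026-09-17.
Next Monday: 2026-09-21.
Next Thursday: 2026-09-24.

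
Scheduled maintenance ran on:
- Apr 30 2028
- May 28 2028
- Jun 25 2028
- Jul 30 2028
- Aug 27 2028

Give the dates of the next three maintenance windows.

Every date is a Sunday; gaps 28, 28, 35, 28 days.
Each is the last Sunday of its month (at least one falls on the 29th or later, ruling out '4th Sunday').
September 2028 ends with Sunday Sep 24 2028.
October 2028 ends with Sunday Oct 29 2028.
November 2028 ends with Sunday Nov 26 2028.

Sep 24 2028, Oct 29 2028, Nov 26 2028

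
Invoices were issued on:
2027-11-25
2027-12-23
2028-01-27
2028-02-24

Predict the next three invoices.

2028-03-23, 2028-04-27, 2028-05-25

Gaps: 28, 35, 28 days — a mix of 28 and 35. Every date is a Thursday.
Each is the 4th Thursday of its month.
March 2028 — 4th Thursday is 2028-03-23.
April 2028 — 4th Thursday is 2028-04-27.
4th Thursday of May 2028: 2028-05-25.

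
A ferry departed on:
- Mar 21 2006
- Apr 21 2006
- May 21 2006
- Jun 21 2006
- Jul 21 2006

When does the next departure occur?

Gaps: 31, 30, 31, 30 days — not constant. Every event is on the 21st of the month.
Pattern: the 21st of each month.
August 2006: Aug 21 2006.

Aug 21 2006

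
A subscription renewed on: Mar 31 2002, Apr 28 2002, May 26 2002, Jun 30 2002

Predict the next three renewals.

Jul 28 2002, Aug 25 2002, Sep 29 2002

All Sundays; the gaps (28, 28, 35) vary with month length.
This is the last Sunday of each month.
Last Sunday of July 2002: Jul 28 2002.
Last Sunday of August 2002: Aug 25 2002.
September 2002 ends with Sunday Sep 29 2002.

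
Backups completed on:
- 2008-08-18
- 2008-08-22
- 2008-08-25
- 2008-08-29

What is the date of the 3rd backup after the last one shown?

The gap pattern 4, 3, 4 repeats every 2 events.
These are the Mondays and Fridays of each week.
The following Monday is 2008-09-01.
The following Friday is 2008-09-05.
The following Monday is 2008-09-08.

2008-09-08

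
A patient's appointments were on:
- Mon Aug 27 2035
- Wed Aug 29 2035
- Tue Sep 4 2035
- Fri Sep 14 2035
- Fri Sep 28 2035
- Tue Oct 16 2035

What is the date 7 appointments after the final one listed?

Tue Jun 10 2036

Gaps: 2, 6, 10, 14, 18 days — each gap is 4 larger than the previous one.
Next gap: 22 days. Tue Oct 16 2035 + 22 days = Wed Nov 7 2035.
Next gap: 26 days. Wed Nov 7 2035 + 26 days = Mon Dec 3 2035.
Next gap: 30 days. Mon Dec 3 2035 + 30 days = Wed Jan 2 2036.
Next gap: 34 days. Wed Jan 2 2036 + 34 days = Tue Feb 5 2036.
Next gap: 38 days. Tue Feb 5 2036 + 38 days = Fri Mar 14 2036.
Next gap: 42 days. Fri Mar 14 2036 + 42 days = Fri Apr 25 2036.
Next gap: 46 days. Fri Apr 25 2036 + 46 days = Tue Jun 10 2036.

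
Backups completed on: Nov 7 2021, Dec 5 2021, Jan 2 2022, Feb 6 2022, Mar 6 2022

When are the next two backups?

Gaps: 28, 28, 35, 28 days — a mix of 28 and 35. Every date is a Sunday.
Each is the 1st Sunday of its month.
1st Sunday of April 2022: Apr 3 2022.
1st Sunday of May 2022: May 1 2022.

Apr 3 2022, May 1 2022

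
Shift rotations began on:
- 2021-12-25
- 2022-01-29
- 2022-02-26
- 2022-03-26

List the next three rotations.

Every date is a Saturday; gaps 35, 28, 28 days.
Each is the last Saturday of its month (at least one falls on the 29th or later, ruling out '4th Saturday').
April 2022 ends with Saturday 2022-04-30.
May 2022 ends with Saturday 2022-05-28.
Last Saturday of June 2022: 2022-06-25.

2022-04-30, 2022-05-28, 2022-06-25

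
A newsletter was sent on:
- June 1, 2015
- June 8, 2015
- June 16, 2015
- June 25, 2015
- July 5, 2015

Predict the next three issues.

July 16, 2015; July 28, 2015; August 10, 2015

Intervals are 7, 8, 9, 10 days — an arithmetic progression with common difference 1.
Next gap: 11 days. July 5, 2015 + 11 days = July 16, 2015.
Next gap: 12 days. July 16, 2015 + 12 days = July 28, 2015.
Next gap: 13 days. July 28, 2015 + 13 days = August 10, 2015.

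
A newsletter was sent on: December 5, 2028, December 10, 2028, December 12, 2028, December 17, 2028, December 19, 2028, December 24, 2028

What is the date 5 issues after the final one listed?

January 9, 2029

The gap pattern 5, 2, 5, 2, 5 repeats every 2 events.
These are the Tuesdays and Sundays of each week.
The following Tuesday is December 26, 2028.
The following Sunday is December 31, 2028.
Next Tuesday: January 2, 2029.
Next Sunday: January 7, 2029.
Next Tuesday: January 9, 2029.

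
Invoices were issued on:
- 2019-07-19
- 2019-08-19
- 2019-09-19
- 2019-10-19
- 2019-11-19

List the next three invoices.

2019-12-19, 2020-01-19, 2020-02-19

Each date is the 19th; the gaps (31, 31, 30, 31) track the month lengths.
The rule is the 19th of each month.
Next: December 2019 → 2019-12-19.
January 2020: 2020-01-19.
February 2020: 2020-02-19.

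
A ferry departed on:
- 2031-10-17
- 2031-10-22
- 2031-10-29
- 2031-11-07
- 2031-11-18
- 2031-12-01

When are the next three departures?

Intervals are 5, 7, 9, 11, 13 days — an arithmetic progression with common difference 2.
Next gap: 15 days. 2031-12-01 + 15 days = 2031-12-16.
Next gap: 17 days. 2031-12-16 + 17 days = 2032-01-02.
Next gap: 19 days. 2032-01-02 + 19 days = 2032-01-21.

2031-12-16, 2032-01-02, 2032-01-21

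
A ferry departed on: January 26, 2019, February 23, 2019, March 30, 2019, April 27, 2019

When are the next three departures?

Every date is a Saturday; gaps 28, 35, 28 days.
Each is the last Saturday of its month (at least one falls on the 29th or later, ruling out '4th Saturday').
Last Saturday of May 2019: May 25, 2019.
Last Saturday of June 2019: June 29, 2019.
July 2019 ends with Saturday July 27, 2019.

May 25, 2019; June 29, 2019; July 27, 2019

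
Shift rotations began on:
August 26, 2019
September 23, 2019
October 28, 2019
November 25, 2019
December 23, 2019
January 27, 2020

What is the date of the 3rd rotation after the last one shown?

April 27, 2020

These are Mondays at 28- or 35-day spacing (28, 35, 28, 28, 35).
The pattern: 4th Monday of the month.
February 2020 — 4th Monday is February 24, 2020.
March 2020 — 4th Monday is March 23, 2020.
April 2020 — 4th Monday is April 27, 2020.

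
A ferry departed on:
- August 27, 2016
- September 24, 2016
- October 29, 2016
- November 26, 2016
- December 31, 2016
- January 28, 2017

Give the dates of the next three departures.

Every date is a Saturday; gaps 28, 35, 28, 35, 28 days.
Each is the last Saturday of its month (at least one falls on the 29th or later, ruling out '4th Saturday').
Last Saturday of February 2017: February 25, 2017.
March 2017 ends with Saturday March 25, 2017.
April 2017 ends with Saturday April 29, 2017.

February 25, 2017; March 25, 2017; April 29, 2017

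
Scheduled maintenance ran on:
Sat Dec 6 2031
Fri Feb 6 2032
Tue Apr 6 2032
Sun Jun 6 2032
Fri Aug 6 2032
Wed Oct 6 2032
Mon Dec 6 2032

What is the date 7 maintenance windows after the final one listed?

Each date is the 6th; the gaps (62, 60, 61, 61, 61, 61) track the month lengths.
The rule is the 6th of every 2 months.
Next: February 2033 → Sun Feb 6 2033.
Next: April 2033 → Wed Apr 6 2033.
June 2033: Mon Jun 6 2033.
August 2033: Sat Aug 6 2033.
Next: October 2033 → Thu Oct 6 2033.
December 2033: Tue Dec 6 2033.
Next: February 2034 → Mon Feb 6 2034.

Mon Feb 6 2034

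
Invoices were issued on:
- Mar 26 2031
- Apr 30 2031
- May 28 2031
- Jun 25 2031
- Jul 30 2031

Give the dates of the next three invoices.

Every date is a Wednesday; gaps 35, 28, 28, 35 days.
Each is the last Wednesday of its month (at least one falls on the 29th or later, ruling out '4th Wednesday').
Last Wednesday of August 2031: Aug 27 2031.
September 2031 ends with Wednesday Sep 24 2031.
October 2031 ends with Wednesday Oct 29 2031.

Aug 27 2031, Sep 24 2031, Oct 29 2031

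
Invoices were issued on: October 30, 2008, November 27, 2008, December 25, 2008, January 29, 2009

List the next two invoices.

Every date is a Thursday; gaps 28, 28, 35 days.
Each is the last Thursday of its month (at least one falls on the 29th or later, ruling out '4th Thursday').
Last Thursday of February 2009: February 26, 2009.
March 2009 ends with Thursday March 26, 2009.

February 26, 2009; March 26, 2009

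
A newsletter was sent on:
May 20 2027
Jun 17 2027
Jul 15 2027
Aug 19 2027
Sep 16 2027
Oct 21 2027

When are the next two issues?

Nov 18 2027, Dec 16 2027

Gaps: 28, 28, 35, 28, 35 days — a mix of 28 and 35. Every date is a Thursday.
Each is the 3rd Thursday of its month.
3rd Thursday of November 2027: Nov 18 2027.
December 2027 — 3rd Thursday is Dec 16 2027.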